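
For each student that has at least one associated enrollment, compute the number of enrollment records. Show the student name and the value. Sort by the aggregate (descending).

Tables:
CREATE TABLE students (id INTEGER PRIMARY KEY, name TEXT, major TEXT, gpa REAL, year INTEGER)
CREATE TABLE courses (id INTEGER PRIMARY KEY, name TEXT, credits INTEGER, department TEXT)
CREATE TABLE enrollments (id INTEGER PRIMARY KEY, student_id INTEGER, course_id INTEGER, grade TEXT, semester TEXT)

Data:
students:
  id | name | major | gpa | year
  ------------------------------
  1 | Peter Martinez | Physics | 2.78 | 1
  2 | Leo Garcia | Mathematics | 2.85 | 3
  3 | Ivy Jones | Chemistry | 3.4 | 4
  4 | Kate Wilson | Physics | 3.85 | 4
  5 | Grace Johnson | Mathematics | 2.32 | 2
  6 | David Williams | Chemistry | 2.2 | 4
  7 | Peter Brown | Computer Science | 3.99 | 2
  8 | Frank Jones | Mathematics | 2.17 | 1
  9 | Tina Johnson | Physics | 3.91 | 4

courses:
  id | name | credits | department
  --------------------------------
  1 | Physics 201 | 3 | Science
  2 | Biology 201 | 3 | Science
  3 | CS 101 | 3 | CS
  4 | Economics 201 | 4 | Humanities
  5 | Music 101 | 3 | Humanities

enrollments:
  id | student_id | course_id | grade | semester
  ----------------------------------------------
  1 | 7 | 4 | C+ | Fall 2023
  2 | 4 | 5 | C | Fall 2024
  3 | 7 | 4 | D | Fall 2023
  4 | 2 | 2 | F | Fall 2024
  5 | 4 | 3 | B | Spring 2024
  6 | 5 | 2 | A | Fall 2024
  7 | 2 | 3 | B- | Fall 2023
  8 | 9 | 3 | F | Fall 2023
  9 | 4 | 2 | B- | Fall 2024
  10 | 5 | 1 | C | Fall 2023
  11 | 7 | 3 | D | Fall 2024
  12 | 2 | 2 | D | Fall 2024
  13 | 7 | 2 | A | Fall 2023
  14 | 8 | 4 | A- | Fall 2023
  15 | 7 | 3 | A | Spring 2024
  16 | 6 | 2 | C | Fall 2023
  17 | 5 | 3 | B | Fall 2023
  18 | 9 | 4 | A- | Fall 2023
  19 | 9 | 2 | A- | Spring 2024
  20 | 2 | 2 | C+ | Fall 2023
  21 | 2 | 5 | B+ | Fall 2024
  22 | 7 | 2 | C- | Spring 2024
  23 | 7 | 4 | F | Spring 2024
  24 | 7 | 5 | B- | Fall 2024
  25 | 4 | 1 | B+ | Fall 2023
SELECT p.name, COUNT(*) AS n FROM enrollments c JOIN students p ON c.student_id = p.id GROUP BY p.id, p.name ORDER BY n DESC

Execution result:
name | n
Peter Brown | 8
Leo Garcia | 5
Kate Wilson | 4
Grace Johnson | 3
Tina Johnson | 3
David Williams | 1
Frank Jones | 1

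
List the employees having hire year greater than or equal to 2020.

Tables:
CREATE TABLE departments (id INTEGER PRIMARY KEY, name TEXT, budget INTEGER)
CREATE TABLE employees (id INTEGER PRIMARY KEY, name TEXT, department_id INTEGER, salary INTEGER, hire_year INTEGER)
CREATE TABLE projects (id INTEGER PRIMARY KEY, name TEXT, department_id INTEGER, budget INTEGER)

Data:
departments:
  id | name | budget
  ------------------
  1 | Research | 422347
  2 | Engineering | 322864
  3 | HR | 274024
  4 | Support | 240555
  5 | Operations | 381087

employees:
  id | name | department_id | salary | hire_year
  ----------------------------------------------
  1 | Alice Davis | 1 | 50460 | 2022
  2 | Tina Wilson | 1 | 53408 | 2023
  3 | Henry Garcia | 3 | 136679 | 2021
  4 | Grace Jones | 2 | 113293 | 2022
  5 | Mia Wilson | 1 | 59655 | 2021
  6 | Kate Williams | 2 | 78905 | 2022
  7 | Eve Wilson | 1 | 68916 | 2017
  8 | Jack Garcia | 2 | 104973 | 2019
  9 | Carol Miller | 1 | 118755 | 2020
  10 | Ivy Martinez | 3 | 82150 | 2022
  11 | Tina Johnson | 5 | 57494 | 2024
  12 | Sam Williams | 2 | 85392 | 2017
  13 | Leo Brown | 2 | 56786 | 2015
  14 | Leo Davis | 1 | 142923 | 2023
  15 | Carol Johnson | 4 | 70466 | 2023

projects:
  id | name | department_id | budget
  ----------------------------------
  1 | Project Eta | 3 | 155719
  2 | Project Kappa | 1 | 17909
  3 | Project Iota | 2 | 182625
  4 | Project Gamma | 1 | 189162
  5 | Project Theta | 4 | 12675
SELECT name, hire_year FROM employees WHERE hire_year >= 2020

Execution result:
name | hire_year
Alice Davis | 2022
Tina Wilson | 2023
Henry Garcia | 2021
Grace Jones | 2022
Mia Wilson | 2021
Kate Williams | 2022
Carol Miller | 2020
Ivy Martinez | 2022
Tina Johnson | 2024
Leo Davis | 2023
Carol Johnson | 2023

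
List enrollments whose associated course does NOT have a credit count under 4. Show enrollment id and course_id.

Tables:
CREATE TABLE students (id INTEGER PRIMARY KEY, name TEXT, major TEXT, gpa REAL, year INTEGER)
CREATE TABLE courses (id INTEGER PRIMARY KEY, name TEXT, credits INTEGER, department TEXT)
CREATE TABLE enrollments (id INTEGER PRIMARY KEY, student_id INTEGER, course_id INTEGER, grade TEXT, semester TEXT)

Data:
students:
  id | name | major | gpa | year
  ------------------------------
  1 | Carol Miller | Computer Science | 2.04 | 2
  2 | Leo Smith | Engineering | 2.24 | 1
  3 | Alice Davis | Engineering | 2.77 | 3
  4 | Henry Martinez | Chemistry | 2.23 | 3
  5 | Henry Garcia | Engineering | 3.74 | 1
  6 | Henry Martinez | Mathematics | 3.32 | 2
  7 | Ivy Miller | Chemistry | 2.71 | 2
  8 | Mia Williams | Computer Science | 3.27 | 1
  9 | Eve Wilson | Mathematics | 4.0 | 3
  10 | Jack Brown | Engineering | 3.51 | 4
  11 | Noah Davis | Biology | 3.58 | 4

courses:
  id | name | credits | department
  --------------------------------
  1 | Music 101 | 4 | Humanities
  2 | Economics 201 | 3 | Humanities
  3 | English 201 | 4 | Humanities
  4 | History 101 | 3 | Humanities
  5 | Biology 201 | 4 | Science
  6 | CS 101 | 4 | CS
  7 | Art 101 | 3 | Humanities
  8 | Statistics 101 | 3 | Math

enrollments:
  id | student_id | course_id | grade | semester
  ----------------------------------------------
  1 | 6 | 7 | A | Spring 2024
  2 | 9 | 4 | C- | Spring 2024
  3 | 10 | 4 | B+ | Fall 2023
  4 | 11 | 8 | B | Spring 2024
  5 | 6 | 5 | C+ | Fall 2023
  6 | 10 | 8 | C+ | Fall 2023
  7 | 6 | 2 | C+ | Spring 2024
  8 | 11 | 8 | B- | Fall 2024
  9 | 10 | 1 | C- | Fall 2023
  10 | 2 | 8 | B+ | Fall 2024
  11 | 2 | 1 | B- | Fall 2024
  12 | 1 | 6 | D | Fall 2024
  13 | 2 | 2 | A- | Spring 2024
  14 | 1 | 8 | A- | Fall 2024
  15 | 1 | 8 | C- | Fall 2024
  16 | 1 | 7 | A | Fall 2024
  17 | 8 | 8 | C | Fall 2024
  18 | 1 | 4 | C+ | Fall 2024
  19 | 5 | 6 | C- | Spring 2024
SELECT id, course_id FROM enrollments WHERE course_id NOT IN (SELECT id FROM courses WHERE credits < 4)

Execution result:
id | course_id
5 | 5
9 | 1
11 | 1
12 | 6
19 | 6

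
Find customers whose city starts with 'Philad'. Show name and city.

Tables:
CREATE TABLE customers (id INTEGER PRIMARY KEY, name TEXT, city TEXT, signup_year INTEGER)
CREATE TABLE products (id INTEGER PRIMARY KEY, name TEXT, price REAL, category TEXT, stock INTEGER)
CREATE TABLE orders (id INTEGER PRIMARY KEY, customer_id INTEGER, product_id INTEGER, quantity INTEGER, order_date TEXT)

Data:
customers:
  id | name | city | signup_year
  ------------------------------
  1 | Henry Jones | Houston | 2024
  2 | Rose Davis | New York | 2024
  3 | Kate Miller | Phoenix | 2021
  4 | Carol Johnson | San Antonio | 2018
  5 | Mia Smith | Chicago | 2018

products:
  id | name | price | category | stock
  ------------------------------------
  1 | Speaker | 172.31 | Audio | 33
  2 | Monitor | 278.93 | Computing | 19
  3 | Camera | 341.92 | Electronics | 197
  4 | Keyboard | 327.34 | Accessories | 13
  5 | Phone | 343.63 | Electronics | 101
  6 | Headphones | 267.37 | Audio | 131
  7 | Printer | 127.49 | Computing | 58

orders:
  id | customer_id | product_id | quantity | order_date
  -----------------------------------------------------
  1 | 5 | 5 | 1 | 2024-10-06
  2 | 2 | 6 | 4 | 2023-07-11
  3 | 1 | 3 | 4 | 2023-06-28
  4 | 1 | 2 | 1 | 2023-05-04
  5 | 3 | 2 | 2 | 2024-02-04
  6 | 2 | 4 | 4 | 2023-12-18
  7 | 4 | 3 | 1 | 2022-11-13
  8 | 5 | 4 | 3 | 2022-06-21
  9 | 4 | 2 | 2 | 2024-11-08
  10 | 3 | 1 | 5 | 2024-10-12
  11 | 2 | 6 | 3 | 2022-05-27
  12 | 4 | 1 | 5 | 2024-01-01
SELECT name, city FROM customers WHERE city LIKE 'Philad%'

Execution result:
(no rows)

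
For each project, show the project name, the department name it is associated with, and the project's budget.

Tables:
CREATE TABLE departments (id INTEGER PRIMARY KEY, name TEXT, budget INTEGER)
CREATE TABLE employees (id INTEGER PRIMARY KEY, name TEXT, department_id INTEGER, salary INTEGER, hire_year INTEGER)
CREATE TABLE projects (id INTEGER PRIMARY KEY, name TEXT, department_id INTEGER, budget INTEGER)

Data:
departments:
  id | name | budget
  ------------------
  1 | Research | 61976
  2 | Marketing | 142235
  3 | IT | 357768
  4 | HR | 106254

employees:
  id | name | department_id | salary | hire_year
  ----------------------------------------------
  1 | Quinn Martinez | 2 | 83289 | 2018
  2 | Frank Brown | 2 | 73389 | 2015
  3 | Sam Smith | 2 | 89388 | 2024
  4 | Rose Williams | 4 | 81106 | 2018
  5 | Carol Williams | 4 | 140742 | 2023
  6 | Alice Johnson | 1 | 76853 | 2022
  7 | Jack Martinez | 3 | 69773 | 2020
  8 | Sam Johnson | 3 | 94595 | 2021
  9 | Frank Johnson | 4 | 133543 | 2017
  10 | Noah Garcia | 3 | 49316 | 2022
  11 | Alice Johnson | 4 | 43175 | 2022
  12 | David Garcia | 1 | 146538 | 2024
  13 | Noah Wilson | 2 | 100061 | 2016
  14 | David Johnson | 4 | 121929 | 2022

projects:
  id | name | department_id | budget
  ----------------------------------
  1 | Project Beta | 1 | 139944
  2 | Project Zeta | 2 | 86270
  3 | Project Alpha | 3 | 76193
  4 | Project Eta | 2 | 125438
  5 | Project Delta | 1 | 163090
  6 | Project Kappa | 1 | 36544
SELECT c.name, p.name AS department, c.budget FROM projects c JOIN departments p ON c.department_id = p.id

Execution result:
name | department | budget
Project Beta | Research | 139944
Project Zeta | Marketing | 86270
Project Alpha | IT | 76193
Project Eta | Marketing | 125438
Project Delta | Research | 163090
Project Kappa | Research | 36544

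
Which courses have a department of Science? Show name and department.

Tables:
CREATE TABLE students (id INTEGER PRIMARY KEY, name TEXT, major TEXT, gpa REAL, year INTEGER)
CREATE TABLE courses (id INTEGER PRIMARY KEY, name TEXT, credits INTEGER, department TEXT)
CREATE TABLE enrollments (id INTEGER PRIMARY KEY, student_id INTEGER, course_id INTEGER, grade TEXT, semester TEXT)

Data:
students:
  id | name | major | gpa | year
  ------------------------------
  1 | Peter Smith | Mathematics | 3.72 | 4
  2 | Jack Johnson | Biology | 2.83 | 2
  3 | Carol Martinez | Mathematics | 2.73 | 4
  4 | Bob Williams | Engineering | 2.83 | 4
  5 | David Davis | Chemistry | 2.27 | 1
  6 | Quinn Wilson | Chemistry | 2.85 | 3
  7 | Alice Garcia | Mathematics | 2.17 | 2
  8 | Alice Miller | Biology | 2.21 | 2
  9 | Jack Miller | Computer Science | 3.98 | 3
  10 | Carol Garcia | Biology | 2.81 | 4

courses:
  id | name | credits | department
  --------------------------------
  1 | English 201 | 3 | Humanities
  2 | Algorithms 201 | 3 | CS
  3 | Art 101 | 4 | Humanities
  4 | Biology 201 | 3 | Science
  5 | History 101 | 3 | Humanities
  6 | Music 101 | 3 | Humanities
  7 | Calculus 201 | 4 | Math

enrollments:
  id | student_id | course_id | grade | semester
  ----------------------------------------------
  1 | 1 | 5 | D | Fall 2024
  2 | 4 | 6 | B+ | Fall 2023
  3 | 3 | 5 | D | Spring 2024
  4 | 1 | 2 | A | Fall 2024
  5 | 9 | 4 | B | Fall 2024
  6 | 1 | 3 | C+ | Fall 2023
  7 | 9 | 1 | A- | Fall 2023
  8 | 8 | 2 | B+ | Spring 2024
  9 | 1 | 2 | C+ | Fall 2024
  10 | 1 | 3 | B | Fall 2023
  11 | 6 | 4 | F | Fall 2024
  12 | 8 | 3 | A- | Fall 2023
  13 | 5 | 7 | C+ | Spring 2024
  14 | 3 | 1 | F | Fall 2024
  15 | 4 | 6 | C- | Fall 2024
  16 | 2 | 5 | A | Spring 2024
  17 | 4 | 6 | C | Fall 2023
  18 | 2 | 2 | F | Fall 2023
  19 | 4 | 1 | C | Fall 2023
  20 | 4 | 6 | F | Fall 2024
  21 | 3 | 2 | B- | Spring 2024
SELECT name, department FROM courses WHERE department = 'Science'

Execution result:
name | department
Biology 201 | Science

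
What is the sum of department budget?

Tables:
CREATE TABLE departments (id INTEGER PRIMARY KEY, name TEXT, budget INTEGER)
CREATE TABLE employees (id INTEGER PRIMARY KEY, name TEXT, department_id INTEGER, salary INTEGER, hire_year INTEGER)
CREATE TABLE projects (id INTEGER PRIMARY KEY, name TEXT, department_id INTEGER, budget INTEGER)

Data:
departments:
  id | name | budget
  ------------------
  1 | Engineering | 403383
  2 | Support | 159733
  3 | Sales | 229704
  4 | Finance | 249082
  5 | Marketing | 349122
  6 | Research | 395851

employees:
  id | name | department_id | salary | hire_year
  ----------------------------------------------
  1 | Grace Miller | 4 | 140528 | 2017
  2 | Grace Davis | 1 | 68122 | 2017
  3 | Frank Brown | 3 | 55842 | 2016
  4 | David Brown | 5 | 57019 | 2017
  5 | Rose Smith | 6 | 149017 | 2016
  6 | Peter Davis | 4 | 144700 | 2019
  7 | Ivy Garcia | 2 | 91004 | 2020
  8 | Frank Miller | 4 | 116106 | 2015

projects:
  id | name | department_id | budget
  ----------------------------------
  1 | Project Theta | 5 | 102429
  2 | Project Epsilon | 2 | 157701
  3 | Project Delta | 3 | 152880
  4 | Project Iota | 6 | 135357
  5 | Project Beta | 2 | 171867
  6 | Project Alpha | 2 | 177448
SELECT SUM(budget) FROM departments

Execution result:
1786875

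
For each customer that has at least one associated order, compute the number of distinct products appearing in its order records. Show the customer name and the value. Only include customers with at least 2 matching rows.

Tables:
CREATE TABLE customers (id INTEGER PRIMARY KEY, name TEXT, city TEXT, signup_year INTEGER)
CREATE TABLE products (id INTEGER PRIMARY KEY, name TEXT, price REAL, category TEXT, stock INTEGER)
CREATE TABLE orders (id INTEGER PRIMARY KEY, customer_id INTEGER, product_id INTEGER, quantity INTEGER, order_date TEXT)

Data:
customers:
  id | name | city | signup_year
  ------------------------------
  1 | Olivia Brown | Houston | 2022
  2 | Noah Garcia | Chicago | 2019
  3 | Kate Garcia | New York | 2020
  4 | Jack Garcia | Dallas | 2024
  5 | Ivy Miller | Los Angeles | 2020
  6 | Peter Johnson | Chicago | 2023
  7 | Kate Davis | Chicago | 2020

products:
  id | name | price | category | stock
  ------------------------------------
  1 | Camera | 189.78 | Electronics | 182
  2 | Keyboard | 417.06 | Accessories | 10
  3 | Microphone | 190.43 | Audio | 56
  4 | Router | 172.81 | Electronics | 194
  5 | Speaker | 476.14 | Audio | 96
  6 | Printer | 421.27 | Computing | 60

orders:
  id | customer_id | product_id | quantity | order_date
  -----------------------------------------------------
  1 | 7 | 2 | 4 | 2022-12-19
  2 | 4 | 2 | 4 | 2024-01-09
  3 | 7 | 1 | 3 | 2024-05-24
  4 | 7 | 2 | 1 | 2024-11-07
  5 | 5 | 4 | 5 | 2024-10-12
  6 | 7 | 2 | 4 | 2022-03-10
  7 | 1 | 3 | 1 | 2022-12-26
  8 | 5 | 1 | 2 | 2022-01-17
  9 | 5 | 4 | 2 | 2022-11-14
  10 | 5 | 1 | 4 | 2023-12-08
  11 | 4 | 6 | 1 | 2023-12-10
SELECT p.name, COUNT(DISTINCT c.product_id) AS distinct_product_count FROM orders c JOIN customers p ON c.customer_id = p.id GROUP BY p.id, p.name HAVING COUNT(*) >= 2

Execution result:
name | distinct_product_count
Jack Garcia | 2
Ivy Miller | 2
Kate Davis | 2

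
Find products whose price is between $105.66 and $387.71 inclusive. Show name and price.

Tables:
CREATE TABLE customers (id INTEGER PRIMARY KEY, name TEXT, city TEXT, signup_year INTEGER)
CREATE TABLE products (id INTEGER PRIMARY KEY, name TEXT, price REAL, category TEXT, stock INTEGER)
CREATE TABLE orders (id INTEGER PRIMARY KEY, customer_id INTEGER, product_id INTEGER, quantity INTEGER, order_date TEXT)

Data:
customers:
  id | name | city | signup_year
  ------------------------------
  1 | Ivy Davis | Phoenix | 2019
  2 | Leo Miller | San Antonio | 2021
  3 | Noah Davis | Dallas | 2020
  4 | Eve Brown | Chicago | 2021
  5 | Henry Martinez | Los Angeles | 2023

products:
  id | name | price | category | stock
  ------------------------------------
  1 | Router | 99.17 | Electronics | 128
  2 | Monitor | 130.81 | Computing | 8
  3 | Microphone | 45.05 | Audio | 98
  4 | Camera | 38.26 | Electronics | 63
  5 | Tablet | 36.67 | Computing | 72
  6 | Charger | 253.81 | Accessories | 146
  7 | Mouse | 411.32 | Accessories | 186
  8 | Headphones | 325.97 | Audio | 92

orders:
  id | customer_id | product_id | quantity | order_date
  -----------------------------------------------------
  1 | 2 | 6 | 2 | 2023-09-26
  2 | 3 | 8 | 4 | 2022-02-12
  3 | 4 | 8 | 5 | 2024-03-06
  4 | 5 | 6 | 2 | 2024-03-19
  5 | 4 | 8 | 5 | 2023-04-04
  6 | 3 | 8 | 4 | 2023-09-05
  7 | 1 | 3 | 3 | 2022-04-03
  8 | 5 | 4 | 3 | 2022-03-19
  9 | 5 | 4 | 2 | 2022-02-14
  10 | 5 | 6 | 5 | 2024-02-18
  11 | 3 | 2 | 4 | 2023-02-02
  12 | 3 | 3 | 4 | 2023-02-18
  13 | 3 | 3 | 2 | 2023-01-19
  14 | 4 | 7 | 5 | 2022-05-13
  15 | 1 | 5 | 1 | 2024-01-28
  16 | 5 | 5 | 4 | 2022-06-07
SELECT name, price FROM products WHERE price BETWEEN 105.66 AND 387.71

Execution result:
name | price
Monitor | 130.81
Charger | 253.81
Headphones | 325.97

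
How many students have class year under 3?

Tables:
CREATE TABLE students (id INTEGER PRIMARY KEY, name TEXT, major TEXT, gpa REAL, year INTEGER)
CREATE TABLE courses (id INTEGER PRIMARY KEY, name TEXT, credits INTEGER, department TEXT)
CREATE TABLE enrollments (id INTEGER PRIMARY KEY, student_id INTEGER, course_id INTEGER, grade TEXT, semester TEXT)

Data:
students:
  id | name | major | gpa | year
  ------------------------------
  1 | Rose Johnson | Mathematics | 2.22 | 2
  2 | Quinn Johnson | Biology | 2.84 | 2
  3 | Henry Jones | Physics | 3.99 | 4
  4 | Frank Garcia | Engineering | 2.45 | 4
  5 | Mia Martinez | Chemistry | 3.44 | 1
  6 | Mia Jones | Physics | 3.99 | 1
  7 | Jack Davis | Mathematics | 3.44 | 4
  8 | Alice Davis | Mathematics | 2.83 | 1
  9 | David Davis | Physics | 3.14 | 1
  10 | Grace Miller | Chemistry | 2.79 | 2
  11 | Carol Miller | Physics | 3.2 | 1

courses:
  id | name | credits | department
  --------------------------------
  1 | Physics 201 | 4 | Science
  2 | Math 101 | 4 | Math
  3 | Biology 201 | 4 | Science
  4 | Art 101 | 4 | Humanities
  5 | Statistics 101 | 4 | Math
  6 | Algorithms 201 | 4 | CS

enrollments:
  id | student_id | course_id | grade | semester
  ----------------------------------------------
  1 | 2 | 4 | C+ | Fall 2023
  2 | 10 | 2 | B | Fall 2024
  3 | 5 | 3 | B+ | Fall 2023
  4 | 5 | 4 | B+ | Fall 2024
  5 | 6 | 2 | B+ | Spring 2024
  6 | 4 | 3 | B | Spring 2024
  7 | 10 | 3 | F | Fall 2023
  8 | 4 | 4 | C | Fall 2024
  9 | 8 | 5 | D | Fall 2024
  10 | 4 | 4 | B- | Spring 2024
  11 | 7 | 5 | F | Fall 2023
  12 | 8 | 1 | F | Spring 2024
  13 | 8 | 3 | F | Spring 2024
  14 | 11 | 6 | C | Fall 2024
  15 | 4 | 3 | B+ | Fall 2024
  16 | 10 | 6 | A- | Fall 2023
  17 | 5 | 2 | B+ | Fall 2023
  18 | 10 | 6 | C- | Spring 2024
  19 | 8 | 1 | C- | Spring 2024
SELECT COUNT(*) FROM students WHERE year < 3

Execution result:
8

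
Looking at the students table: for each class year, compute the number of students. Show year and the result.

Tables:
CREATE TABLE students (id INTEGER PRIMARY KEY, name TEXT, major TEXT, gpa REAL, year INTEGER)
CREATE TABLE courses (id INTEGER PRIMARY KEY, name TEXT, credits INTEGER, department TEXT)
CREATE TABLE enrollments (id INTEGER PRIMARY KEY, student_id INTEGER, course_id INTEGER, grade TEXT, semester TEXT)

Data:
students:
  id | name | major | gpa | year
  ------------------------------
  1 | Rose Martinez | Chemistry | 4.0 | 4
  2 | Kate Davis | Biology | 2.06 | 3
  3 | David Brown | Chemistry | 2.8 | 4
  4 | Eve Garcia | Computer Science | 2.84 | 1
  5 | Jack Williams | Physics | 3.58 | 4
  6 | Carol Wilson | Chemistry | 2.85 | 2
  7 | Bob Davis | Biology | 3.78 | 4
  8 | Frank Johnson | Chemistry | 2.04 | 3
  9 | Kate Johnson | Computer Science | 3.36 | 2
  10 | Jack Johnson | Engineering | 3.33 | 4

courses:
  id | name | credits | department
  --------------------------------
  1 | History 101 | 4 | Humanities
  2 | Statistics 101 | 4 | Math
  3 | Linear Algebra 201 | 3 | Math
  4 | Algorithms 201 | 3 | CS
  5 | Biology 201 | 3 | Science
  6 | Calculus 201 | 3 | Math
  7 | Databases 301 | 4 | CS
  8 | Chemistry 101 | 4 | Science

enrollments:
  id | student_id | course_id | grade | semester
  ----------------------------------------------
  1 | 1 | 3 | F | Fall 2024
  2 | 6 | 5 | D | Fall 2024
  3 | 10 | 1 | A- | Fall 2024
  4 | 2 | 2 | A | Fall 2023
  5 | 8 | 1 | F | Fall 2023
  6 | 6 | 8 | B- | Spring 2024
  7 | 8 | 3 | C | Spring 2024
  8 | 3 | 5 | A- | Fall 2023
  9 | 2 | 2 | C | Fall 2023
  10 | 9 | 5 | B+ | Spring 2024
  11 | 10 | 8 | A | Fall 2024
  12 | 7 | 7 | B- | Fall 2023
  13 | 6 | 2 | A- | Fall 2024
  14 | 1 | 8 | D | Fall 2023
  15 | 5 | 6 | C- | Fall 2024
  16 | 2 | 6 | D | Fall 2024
SELECT year, COUNT(*) AS n FROM students GROUP BY year

Execution result:
year | n
1 | 1
2 | 2
3 | 2
4 | 5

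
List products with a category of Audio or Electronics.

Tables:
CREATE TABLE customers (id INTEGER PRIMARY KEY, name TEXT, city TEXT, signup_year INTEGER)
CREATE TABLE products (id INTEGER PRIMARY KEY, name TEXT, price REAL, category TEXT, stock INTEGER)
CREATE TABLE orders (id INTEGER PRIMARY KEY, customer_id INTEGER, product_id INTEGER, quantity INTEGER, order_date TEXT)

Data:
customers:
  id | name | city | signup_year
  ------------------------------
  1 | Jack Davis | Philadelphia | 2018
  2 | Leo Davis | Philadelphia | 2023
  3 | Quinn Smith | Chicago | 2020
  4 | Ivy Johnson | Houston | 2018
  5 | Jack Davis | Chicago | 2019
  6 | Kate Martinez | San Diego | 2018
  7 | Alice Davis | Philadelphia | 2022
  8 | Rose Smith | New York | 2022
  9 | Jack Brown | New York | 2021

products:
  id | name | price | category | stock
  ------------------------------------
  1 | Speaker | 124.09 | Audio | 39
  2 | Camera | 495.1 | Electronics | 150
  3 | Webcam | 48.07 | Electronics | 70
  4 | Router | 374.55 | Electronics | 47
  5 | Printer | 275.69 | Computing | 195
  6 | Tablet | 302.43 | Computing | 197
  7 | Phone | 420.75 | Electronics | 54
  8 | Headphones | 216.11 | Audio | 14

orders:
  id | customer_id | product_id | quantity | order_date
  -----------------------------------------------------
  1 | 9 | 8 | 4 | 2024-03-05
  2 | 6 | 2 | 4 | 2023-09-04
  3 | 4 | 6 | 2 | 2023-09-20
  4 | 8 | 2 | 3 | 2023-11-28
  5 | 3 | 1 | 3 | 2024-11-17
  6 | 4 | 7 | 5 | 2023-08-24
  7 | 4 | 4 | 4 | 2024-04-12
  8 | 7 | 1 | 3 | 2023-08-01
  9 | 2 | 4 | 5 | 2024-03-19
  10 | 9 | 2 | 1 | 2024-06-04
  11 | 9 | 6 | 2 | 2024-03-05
SELECT name, category FROM products WHERE category IN ('Audio', 'Electronics')

Execution result:
name | category
Speaker | Audio
Camera | Electronics
Webcam | Electronics
Router | Electronics
Phone | Electronics
Headphones | Audio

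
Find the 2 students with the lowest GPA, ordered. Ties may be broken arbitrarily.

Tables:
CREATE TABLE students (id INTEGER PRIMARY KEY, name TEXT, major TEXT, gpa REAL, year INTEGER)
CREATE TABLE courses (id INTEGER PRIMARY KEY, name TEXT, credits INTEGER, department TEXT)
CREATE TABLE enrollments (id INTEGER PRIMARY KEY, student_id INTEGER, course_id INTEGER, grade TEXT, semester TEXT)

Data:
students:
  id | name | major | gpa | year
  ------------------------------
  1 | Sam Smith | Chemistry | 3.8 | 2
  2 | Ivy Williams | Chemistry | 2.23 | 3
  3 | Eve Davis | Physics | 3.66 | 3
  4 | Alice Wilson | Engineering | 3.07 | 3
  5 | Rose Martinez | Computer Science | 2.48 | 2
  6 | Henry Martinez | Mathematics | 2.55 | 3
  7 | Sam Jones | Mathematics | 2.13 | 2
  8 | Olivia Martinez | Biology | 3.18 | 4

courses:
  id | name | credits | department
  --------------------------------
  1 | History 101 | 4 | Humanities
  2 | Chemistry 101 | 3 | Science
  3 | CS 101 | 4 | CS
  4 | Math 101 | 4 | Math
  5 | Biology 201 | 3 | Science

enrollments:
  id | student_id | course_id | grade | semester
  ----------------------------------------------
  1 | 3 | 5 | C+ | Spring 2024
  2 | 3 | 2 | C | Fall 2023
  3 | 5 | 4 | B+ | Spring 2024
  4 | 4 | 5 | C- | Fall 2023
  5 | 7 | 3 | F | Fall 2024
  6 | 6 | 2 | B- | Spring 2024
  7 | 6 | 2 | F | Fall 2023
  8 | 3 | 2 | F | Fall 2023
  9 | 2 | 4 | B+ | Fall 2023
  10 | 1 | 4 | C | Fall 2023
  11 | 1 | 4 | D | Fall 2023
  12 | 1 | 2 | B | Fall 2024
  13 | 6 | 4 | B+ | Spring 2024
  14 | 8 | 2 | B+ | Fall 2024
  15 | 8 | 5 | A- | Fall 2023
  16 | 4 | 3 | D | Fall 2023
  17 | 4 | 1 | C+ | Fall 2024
SELECT name, gpa FROM students ORDER BY gpa ASC LIMIT 2

Execution result:
name | gpa
Sam Jones | 2.13
Ivy Williams | 2.23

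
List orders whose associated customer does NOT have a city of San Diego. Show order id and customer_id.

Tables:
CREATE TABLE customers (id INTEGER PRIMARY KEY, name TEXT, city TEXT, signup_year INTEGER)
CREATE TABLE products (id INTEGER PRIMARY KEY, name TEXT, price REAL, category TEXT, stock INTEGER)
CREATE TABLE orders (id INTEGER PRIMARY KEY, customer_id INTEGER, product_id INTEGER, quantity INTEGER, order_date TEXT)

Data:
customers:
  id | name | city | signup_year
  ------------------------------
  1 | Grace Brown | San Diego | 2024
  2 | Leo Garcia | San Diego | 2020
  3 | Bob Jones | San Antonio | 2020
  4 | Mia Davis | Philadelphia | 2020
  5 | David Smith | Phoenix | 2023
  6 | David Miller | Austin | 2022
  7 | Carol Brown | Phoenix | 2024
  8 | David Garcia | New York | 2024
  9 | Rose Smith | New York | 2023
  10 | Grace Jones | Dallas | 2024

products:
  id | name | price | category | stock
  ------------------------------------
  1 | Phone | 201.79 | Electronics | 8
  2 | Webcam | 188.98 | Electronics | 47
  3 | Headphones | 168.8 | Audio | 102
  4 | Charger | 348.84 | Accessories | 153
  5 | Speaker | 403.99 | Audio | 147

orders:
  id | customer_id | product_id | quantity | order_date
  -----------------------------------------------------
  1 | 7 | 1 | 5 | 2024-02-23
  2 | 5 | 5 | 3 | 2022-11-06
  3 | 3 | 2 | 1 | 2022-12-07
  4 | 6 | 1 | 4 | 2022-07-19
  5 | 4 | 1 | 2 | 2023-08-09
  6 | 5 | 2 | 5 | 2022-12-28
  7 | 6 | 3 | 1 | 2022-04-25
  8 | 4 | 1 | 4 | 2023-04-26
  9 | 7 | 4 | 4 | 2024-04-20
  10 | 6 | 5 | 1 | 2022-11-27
SELECT id, customer_id FROM orders WHERE customer_id NOT IN (SELECT id FROM customers WHERE city = 'San Diego')

Execution result:
id | customer_id
1 | 7
2 | 5
3 | 3
4 | 6
5 | 4
6 | 5
7 | 6
8 | 4
9 | 7
10 | 6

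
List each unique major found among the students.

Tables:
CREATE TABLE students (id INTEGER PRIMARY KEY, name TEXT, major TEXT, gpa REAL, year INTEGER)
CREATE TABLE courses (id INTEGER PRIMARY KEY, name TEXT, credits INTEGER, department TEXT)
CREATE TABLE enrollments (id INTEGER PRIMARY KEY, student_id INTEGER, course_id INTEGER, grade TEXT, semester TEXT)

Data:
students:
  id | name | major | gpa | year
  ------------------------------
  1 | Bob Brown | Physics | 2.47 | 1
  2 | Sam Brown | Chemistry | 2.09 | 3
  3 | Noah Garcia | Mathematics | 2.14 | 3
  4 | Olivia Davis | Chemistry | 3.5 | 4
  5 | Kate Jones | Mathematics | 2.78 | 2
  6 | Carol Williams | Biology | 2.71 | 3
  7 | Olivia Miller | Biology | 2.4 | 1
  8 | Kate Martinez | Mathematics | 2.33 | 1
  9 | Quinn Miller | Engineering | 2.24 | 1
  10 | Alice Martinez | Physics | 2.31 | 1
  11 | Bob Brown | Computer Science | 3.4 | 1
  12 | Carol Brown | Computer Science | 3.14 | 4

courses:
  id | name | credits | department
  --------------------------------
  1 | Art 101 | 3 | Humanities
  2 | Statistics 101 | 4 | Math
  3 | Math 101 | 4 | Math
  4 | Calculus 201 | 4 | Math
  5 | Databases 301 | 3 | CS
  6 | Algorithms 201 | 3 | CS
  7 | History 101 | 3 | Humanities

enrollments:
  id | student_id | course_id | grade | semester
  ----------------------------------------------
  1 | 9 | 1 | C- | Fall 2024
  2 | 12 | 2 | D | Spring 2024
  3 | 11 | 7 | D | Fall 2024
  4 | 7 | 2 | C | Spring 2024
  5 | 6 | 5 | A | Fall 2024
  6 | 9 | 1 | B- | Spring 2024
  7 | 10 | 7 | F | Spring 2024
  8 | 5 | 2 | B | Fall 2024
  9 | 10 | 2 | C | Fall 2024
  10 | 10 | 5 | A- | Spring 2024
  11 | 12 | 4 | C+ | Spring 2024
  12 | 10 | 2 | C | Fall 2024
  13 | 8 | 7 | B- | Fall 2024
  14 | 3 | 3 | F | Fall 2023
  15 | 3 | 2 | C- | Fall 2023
SELECT DISTINCT major FROM students

Execution result:
major
Physics
Chemistry
Mathematics
Biology
Engineering
Computer Science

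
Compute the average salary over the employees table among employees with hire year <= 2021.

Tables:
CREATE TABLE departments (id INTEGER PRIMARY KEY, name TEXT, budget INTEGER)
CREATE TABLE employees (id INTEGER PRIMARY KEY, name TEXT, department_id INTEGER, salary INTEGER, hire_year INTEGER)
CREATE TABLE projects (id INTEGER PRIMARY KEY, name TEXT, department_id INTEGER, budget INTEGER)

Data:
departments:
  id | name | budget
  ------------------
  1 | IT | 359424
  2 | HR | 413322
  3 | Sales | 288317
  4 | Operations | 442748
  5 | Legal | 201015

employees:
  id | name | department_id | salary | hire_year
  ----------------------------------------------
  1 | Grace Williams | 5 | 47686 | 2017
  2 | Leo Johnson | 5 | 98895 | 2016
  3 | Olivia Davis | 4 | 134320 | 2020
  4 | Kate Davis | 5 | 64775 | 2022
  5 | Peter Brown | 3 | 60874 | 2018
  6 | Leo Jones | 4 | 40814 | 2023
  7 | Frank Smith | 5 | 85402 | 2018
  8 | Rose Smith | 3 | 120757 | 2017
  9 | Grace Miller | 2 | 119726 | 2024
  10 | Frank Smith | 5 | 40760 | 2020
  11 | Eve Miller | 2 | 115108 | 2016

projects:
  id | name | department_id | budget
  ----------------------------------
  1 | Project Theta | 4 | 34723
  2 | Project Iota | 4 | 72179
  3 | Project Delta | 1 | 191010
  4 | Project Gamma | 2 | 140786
SELECT AVG(salary) FROM employees WHERE hire_year <= 2021

Execution result:
87975.25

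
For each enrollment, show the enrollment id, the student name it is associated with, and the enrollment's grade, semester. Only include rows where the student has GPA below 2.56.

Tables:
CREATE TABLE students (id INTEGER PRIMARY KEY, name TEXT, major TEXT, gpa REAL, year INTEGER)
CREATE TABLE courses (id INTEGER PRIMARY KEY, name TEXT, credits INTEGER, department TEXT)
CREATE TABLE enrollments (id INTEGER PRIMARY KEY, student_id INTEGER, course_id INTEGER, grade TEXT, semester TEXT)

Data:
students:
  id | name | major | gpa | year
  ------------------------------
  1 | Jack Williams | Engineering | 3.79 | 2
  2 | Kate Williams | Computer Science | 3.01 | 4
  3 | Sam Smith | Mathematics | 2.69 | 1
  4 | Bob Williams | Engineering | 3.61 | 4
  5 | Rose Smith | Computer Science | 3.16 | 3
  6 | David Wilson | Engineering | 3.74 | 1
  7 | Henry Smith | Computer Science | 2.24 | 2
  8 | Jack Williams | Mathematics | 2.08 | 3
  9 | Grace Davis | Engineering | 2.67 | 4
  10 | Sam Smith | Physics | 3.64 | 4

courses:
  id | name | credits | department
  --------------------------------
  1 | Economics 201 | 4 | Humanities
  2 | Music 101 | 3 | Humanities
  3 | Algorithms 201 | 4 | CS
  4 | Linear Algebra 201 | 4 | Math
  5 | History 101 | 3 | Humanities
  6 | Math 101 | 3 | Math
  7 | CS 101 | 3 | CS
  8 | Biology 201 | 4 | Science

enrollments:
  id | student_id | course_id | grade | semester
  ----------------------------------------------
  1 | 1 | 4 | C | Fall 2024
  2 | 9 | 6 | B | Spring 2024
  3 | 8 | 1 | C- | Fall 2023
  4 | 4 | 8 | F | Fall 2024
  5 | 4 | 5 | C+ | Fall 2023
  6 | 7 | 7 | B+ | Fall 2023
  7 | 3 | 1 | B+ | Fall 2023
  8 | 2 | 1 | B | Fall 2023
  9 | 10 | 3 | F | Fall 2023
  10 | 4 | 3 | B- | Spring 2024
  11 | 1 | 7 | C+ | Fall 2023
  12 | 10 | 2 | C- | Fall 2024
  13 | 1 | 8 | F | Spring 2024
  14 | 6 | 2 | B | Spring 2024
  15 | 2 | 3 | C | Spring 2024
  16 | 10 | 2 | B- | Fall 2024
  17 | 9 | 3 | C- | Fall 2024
SELECT c.id, p.name AS student, c.grade, c.semester FROM enrollments c JOIN students p ON c.student_id = p.id WHERE p.gpa < 2.56

Execution result:
id | student | grade | semester
3 | Jack Williams | C- | Fall 2023
6 | Henry Smith | B+ | Fall 2023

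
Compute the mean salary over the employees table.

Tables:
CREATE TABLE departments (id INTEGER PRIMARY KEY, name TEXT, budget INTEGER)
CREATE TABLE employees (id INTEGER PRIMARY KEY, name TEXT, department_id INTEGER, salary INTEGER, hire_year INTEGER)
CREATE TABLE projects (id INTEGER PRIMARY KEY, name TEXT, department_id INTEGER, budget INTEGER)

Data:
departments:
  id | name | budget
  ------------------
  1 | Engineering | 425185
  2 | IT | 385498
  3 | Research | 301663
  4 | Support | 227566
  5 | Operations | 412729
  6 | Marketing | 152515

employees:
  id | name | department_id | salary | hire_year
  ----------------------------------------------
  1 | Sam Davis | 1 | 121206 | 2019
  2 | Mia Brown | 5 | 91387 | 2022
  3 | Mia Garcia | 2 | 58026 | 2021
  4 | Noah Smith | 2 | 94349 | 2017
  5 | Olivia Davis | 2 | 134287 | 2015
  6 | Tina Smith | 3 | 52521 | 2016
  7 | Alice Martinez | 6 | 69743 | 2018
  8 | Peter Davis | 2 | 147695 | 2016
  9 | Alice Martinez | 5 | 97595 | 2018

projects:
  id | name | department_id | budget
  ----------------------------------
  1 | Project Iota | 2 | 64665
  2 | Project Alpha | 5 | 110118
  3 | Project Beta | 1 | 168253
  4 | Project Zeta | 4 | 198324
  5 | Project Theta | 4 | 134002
SELECT AVG(salary) FROM employees

Execution result:
96312.11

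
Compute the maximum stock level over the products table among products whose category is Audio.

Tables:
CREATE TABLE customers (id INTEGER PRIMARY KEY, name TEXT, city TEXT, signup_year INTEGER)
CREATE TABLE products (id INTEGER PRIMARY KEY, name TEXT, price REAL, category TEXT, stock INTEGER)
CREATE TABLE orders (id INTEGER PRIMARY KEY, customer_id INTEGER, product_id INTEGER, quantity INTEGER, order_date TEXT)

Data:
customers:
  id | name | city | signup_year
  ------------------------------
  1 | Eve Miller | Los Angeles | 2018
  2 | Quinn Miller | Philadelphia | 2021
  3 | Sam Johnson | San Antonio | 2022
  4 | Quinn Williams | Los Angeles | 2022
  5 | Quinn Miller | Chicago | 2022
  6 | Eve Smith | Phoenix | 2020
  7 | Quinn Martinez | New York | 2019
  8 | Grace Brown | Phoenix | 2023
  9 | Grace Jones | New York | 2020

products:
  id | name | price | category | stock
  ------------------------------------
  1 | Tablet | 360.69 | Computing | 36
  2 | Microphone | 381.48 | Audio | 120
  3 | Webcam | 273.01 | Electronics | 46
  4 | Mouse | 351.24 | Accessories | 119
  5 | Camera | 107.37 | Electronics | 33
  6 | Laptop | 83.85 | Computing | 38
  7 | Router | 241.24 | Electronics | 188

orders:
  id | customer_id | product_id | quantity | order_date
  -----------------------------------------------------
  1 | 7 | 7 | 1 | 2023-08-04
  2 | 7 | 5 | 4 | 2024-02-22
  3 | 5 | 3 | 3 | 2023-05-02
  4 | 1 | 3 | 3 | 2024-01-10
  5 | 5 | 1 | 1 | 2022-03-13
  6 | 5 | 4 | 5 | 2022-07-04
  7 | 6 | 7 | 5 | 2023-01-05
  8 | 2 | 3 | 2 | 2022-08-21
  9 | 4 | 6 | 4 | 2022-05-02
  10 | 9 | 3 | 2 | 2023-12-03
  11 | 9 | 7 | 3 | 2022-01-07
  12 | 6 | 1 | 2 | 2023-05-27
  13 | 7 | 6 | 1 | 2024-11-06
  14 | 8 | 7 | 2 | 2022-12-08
SELECT MAX(stock) FROM products WHERE category = 'Audio'

Execution result:
120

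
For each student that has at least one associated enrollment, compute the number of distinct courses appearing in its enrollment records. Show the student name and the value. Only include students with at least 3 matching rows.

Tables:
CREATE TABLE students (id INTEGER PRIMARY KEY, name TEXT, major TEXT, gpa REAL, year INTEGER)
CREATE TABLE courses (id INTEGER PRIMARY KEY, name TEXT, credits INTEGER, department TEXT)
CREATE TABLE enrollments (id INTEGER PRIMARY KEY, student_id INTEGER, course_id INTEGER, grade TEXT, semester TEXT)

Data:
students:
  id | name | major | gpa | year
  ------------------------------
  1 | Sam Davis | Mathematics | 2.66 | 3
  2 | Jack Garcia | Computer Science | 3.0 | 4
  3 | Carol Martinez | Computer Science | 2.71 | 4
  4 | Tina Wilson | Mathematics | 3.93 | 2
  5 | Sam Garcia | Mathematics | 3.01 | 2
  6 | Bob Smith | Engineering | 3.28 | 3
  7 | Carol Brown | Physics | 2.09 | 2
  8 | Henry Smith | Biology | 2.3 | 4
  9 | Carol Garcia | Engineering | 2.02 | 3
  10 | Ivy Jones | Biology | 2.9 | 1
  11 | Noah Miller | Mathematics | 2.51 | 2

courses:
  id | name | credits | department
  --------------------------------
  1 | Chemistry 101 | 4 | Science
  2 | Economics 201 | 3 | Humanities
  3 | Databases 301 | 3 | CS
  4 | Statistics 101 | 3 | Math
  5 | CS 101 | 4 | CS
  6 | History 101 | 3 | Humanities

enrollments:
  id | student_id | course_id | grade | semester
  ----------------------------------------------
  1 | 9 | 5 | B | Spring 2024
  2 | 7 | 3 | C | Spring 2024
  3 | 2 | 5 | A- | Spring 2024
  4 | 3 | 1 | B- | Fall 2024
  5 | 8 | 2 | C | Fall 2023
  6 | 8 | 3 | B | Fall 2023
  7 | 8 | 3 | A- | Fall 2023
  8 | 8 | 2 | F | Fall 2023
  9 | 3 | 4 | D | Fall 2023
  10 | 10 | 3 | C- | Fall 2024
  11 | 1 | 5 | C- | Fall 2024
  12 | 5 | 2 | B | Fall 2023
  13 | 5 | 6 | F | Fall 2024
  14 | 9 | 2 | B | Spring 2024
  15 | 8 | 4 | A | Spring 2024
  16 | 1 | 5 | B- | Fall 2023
SELECT p.name, COUNT(DISTINCT c.course_id) AS distinct_course_count FROM enrollments c JOIN students p ON c.student_id = p.id GROUP BY p.id, p.name HAVING COUNT(*) >= 3

Execution result:
name | distinct_course_count
Henry Smith | 3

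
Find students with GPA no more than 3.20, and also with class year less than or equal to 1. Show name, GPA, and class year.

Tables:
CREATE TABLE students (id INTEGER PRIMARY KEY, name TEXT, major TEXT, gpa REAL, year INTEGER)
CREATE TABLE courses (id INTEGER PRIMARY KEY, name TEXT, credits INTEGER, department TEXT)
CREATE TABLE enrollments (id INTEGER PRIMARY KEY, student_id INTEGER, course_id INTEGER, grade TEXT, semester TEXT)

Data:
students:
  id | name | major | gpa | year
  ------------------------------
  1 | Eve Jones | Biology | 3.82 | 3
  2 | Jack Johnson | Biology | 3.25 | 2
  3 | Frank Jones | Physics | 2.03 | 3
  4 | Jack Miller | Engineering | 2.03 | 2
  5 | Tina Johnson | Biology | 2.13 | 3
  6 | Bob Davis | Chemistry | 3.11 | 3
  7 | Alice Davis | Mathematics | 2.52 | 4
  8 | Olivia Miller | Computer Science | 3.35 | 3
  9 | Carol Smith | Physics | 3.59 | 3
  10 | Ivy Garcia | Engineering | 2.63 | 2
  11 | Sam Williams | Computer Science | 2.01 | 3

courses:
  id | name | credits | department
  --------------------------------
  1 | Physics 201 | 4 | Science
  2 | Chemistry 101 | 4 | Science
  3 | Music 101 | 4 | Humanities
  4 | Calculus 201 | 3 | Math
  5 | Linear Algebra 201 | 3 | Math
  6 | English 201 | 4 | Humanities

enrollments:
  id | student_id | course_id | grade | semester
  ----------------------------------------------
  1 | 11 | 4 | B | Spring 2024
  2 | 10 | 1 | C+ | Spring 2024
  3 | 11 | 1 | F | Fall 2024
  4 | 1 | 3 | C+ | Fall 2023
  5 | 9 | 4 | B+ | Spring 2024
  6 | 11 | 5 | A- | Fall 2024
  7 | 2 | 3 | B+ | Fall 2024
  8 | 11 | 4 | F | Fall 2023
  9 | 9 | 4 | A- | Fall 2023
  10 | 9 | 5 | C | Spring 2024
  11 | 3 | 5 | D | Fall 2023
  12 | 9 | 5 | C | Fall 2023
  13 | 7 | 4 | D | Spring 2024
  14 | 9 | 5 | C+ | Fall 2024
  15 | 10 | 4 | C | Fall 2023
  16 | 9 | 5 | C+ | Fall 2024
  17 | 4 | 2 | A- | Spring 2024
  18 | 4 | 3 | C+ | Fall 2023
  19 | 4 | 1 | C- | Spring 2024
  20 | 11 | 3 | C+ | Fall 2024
SELECT name, gpa, year FROM students WHERE gpa <= 3.2 AND year <= 1

Execution result:
(no rows)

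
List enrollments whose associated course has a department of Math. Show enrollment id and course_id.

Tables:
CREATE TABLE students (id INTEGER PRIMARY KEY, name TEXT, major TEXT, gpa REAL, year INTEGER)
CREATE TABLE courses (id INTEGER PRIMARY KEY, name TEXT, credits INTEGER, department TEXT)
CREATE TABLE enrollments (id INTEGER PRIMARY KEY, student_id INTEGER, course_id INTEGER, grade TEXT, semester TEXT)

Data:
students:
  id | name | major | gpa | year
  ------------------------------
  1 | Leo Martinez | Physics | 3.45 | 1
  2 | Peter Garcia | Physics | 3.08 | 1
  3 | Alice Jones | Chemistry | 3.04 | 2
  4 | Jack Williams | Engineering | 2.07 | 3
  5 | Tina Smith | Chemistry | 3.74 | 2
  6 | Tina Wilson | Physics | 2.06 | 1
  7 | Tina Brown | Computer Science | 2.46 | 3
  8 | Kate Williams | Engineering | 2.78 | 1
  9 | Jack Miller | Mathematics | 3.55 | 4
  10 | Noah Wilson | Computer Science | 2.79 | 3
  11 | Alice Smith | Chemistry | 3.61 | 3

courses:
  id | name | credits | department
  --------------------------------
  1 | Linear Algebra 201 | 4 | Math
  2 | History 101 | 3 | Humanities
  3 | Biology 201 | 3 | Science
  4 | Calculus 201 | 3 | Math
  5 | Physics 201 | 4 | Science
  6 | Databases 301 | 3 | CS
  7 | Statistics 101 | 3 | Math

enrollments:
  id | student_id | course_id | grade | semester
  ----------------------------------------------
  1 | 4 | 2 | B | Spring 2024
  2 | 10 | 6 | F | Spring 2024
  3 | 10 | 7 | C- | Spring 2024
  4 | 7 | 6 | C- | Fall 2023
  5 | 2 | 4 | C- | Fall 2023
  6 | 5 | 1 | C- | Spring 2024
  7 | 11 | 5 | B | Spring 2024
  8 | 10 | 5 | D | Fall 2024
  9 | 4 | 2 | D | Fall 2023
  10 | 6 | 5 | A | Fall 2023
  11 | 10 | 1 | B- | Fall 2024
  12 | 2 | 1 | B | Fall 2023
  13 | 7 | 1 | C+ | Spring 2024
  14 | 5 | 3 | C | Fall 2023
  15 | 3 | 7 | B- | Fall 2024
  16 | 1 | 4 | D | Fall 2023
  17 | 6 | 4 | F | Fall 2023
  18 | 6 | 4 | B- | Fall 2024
SELECT id, course_id FROM enrollments WHERE course_id IN (SELECT id FROM courses WHERE department = 'Math')

Execution result:
id | course_id
3 | 7
5 | 4
6 | 1
11 | 1
12 | 1
13 | 1
15 | 7
16 | 4
17 | 4
18 | 4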